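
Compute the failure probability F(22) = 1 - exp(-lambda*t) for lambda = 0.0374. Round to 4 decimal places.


lambda = 0.0374, t = 22
lambda * t = 0.8228
exp(-0.8228) = 0.4392
F(t) = 1 - 0.4392
F(t) = 0.5608

0.5608


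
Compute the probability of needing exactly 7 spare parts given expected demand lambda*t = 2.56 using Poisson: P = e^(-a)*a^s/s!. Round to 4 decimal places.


a = 2.56, s = 7
e^(-a) = e^(-2.56) = 0.0773
a^s = 2.56^7 = 720.5759
s! = 5040
P = 0.0773 * 720.5759 / 5040
P = 0.0111

0.0111


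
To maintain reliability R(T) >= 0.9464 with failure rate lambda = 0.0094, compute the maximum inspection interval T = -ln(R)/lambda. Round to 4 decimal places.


R_target = 0.9464
lambda = 0.0094
-ln(0.9464) = 0.0551
T = 0.0551 / 0.0094
T = 5.8606

5.8606


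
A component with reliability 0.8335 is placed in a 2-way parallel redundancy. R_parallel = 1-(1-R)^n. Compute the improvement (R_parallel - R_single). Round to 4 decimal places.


R_single = 0.8335, n = 2
1 - R_single = 0.1665
(1 - R_single)^n = 0.1665^2 = 0.0277
R_parallel = 1 - 0.0277 = 0.9723
Improvement = 0.9723 - 0.8335
Improvement = 0.1388

0.1388


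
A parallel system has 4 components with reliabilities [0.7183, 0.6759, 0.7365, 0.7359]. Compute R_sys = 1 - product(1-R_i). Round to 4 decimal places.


Components: [0.7183, 0.6759, 0.7365, 0.7359]
(1 - 0.7183) = 0.2817, running product = 0.2817
(1 - 0.6759) = 0.3241, running product = 0.0913
(1 - 0.7365) = 0.2635, running product = 0.0241
(1 - 0.7359) = 0.2641, running product = 0.0064
Product of (1-R_i) = 0.0064
R_sys = 1 - 0.0064 = 0.9936

0.9936


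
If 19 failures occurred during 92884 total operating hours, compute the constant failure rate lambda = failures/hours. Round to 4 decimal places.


failures = 19
total_hours = 92884
lambda = 19 / 92884
lambda = 0.0002

0.0002


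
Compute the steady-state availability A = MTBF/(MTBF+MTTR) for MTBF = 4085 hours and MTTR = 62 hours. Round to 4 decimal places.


MTBF = 4085
MTTR = 62
MTBF + MTTR = 4147
A = 4085 / 4147
A = 0.985

0.985


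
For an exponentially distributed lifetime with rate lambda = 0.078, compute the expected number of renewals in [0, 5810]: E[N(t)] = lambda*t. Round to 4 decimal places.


lambda = 0.078
t = 5810
E[N(t)] = lambda * t
E[N(t)] = 0.078 * 5810
E[N(t)] = 453.18

453.18


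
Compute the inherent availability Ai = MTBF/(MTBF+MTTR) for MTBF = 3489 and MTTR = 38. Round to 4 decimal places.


MTBF = 3489
MTTR = 38
MTBF + MTTR = 3527
Ai = 3489 / 3527
Ai = 0.9892

0.9892


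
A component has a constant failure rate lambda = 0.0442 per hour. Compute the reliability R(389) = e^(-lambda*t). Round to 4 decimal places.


lambda = 0.0442
t = 389
lambda * t = 17.1938
R(t) = e^(-17.1938)
R(t) = 0.0

0.0


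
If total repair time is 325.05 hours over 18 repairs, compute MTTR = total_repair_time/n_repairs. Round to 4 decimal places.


total_repair_time = 325.05
n_repairs = 18
MTTR = 325.05 / 18
MTTR = 18.0583

18.0583


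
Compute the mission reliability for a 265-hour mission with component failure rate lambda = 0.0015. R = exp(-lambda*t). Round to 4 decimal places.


lambda = 0.0015
mission_time = 265
lambda * t = 0.0015 * 265 = 0.3975
R = exp(-0.3975)
R = 0.672

0.672


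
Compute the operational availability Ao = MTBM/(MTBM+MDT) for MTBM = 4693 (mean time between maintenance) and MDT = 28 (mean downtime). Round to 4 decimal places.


MTBM = 4693
MDT = 28
MTBM + MDT = 4721
Ao = 4693 / 4721
Ao = 0.9941

0.9941


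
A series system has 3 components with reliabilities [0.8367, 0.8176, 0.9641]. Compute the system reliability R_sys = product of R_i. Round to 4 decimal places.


Components: [0.8367, 0.8176, 0.9641]
After component 1 (R=0.8367): product = 0.8367
After component 2 (R=0.8176): product = 0.6841
After component 3 (R=0.9641): product = 0.6595
R_sys = 0.6595

0.6595


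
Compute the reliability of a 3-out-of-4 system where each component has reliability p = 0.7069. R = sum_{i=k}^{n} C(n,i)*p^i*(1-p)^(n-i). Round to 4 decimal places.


k = 3, n = 4, p = 0.7069
i=3: C(4,3)=4 * 0.7069^3 * 0.2931^1 = 0.4141
i=4: C(4,4)=1 * 0.7069^4 * 0.2931^0 = 0.2497
R = sum of terms = 0.6639

0.6639


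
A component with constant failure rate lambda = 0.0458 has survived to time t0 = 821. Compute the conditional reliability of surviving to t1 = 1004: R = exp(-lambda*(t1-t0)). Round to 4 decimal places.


lambda = 0.0458
t0 = 821, t1 = 1004
t1 - t0 = 183
lambda * (t1-t0) = 0.0458 * 183 = 8.3814
R = exp(-8.3814)
R = 0.0002

0.0002


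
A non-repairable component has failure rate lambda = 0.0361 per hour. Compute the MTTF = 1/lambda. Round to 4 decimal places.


lambda = 0.0361
MTTF = 1 / 0.0361
MTTF = 27.7008

27.7008


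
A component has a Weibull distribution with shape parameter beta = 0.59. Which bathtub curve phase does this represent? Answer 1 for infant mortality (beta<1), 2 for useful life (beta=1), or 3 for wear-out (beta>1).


beta = 0.59
Compare beta to 1:
beta < 1 => infant mortality (phase 1)
beta = 1 => useful life (phase 2)
beta > 1 => wear-out (phase 3)
Since beta = 0.59, this is infant mortality (decreasing failure rate)
Phase = 1

1


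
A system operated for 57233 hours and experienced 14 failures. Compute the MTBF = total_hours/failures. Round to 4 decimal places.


total_hours = 57233
failures = 14
MTBF = 57233 / 14
MTBF = 4088.0714

4088.0714


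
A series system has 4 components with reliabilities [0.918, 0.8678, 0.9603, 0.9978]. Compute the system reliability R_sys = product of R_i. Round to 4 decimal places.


Components: [0.918, 0.8678, 0.9603, 0.9978]
After component 1 (R=0.918): product = 0.918
After component 2 (R=0.8678): product = 0.7966
After component 3 (R=0.9603): product = 0.765
After component 4 (R=0.9978): product = 0.7633
R_sys = 0.7633

0.7633


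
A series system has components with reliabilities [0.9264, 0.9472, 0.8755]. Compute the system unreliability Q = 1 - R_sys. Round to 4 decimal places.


Components: [0.9264, 0.9472, 0.8755]
After component 1: product = 0.9264
After component 2: product = 0.8775
After component 3: product = 0.7682
R_sys = 0.7682
Q = 1 - 0.7682 = 0.2318

0.2318


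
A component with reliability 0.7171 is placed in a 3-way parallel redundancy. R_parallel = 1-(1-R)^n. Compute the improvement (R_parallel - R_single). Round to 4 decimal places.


R_single = 0.7171, n = 3
1 - R_single = 0.2829
(1 - R_single)^n = 0.2829^3 = 0.0226
R_parallel = 1 - 0.0226 = 0.9774
Improvement = 0.9774 - 0.7171
Improvement = 0.2603

0.2603


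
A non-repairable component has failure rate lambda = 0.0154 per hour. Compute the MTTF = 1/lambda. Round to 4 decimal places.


lambda = 0.0154
MTTF = 1 / 0.0154
MTTF = 64.9351

64.9351


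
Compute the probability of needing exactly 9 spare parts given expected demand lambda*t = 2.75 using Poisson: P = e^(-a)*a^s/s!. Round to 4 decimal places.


a = 2.75, s = 9
e^(-a) = e^(-2.75) = 0.0639
a^s = 2.75^9 = 8994.8566
s! = 362880
P = 0.0639 * 8994.8566 / 362880
P = 0.0016

0.0016


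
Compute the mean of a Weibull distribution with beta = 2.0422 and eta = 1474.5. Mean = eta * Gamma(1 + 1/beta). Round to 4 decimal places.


beta = 2.0422, eta = 1474.5
1/beta = 0.4897
1 + 1/beta = 1.4897
Gamma(1.4897) = 0.8859
Mean = 1474.5 * 0.8859
Mean = 1306.3144

1306.3144


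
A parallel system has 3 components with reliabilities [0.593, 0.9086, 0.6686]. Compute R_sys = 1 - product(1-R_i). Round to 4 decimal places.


Components: [0.593, 0.9086, 0.6686]
(1 - 0.593) = 0.407, running product = 0.407
(1 - 0.9086) = 0.0914, running product = 0.0372
(1 - 0.6686) = 0.3314, running product = 0.0123
Product of (1-R_i) = 0.0123
R_sys = 1 - 0.0123 = 0.9877

0.9877


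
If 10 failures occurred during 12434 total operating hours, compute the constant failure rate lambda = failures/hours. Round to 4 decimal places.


failures = 10
total_hours = 12434
lambda = 10 / 12434
lambda = 0.0008

0.0008


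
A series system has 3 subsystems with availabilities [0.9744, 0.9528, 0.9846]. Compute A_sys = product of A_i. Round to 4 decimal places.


Subsystems: [0.9744, 0.9528, 0.9846]
After subsystem 1 (A=0.9744): product = 0.9744
After subsystem 2 (A=0.9528): product = 0.9284
After subsystem 3 (A=0.9846): product = 0.9141
A_sys = 0.9141

0.9141


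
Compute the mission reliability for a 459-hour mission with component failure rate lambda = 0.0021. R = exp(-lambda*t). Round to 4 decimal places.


lambda = 0.0021
mission_time = 459
lambda * t = 0.0021 * 459 = 0.9639
R = exp(-0.9639)
R = 0.3814

0.3814


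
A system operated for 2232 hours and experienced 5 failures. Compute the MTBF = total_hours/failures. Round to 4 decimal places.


total_hours = 2232
failures = 5
MTBF = 2232 / 5
MTBF = 446.4

446.4


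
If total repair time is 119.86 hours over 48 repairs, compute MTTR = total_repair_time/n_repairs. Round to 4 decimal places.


total_repair_time = 119.86
n_repairs = 48
MTTR = 119.86 / 48
MTTR = 2.4971

2.4971


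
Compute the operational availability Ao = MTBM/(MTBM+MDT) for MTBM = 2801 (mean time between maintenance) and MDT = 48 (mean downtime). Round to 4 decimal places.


MTBM = 2801
MDT = 48
MTBM + MDT = 2849
Ao = 2801 / 2849
Ao = 0.9832

0.9832


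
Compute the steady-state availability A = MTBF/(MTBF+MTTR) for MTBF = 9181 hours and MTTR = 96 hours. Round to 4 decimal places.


MTBF = 9181
MTTR = 96
MTBF + MTTR = 9277
A = 9181 / 9277
A = 0.9897

0.9897


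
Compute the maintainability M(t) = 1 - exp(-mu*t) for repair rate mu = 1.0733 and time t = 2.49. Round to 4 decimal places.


mu = 1.0733, t = 2.49
mu * t = 1.0733 * 2.49 = 2.6725
exp(-2.6725) = 0.0691
M(t) = 1 - 0.0691
M(t) = 0.9309

0.9309


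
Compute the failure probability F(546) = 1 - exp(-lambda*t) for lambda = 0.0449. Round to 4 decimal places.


lambda = 0.0449, t = 546
lambda * t = 24.5154
exp(-24.5154) = 0.0
F(t) = 1 - 0.0
F(t) = 1.0

1.0


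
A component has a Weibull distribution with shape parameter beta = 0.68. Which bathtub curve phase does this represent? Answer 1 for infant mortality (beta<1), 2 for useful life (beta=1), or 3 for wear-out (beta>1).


beta = 0.68
Compare beta to 1:
beta < 1 => infant mortality (phase 1)
beta = 1 => useful life (phase 2)
beta > 1 => wear-out (phase 3)
Since beta = 0.68, this is infant mortality (decreasing failure rate)
Phase = 1

1


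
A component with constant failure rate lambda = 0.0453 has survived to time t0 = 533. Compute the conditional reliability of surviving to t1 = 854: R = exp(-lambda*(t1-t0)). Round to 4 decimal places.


lambda = 0.0453
t0 = 533, t1 = 854
t1 - t0 = 321
lambda * (t1-t0) = 0.0453 * 321 = 14.5413
R = exp(-14.5413)
R = 0.0

0.0


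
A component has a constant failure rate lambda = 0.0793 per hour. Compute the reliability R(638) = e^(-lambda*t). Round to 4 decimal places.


lambda = 0.0793
t = 638
lambda * t = 50.5934
R(t) = e^(-50.5934)
R(t) = 0.0

0.0


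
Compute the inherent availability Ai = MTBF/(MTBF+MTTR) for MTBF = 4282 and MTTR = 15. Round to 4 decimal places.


MTBF = 4282
MTTR = 15
MTBF + MTTR = 4297
Ai = 4282 / 4297
Ai = 0.9965

0.9965


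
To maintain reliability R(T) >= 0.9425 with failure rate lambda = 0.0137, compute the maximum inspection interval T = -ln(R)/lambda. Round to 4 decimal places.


R_target = 0.9425
lambda = 0.0137
-ln(0.9425) = 0.0592
T = 0.0592 / 0.0137
T = 4.3226

4.3226


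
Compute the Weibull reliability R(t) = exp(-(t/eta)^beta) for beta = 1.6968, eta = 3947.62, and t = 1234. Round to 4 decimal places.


beta = 1.6968, eta = 3947.62, t = 1234
t/eta = 1234 / 3947.62 = 0.3126
(t/eta)^beta = 0.3126^1.6968 = 0.139
R(t) = exp(-0.139)
R(t) = 0.8702

0.8702


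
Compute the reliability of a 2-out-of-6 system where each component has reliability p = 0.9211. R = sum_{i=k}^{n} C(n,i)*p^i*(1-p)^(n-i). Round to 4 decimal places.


k = 2, n = 6, p = 0.9211
i=2: C(6,2)=15 * 0.9211^2 * 0.0789^4 = 0.0005
i=3: C(6,3)=20 * 0.9211^3 * 0.0789^3 = 0.0077
i=4: C(6,4)=15 * 0.9211^4 * 0.0789^2 = 0.0672
i=5: C(6,5)=6 * 0.9211^5 * 0.0789^1 = 0.3139
i=6: C(6,6)=1 * 0.9211^6 * 0.0789^0 = 0.6107
R = sum of terms = 1.0

1.0


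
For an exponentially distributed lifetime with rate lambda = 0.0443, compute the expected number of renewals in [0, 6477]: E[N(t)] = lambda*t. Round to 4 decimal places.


lambda = 0.0443
t = 6477
E[N(t)] = lambda * t
E[N(t)] = 0.0443 * 6477
E[N(t)] = 286.9311

286.9311


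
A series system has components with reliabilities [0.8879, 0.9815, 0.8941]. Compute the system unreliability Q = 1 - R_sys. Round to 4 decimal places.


Components: [0.8879, 0.9815, 0.8941]
After component 1: product = 0.8879
After component 2: product = 0.8715
After component 3: product = 0.7792
R_sys = 0.7792
Q = 1 - 0.7792 = 0.2208

0.2208


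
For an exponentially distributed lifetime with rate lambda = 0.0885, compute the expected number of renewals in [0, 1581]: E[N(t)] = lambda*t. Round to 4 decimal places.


lambda = 0.0885
t = 1581
E[N(t)] = lambda * t
E[N(t)] = 0.0885 * 1581
E[N(t)] = 139.9185

139.9185


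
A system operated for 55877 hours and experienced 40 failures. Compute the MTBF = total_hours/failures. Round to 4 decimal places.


total_hours = 55877
failures = 40
MTBF = 55877 / 40
MTBF = 1396.925

1396.925


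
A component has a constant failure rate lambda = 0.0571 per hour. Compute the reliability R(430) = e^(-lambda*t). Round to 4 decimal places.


lambda = 0.0571
t = 430
lambda * t = 24.553
R(t) = e^(-24.553)
R(t) = 0.0

0.0


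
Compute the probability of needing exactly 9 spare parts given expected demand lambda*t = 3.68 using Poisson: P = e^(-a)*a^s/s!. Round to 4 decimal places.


a = 3.68, s = 9
e^(-a) = e^(-3.68) = 0.0252
a^s = 3.68^9 = 123774.2684
s! = 362880
P = 0.0252 * 123774.2684 / 362880
P = 0.0086

0.0086


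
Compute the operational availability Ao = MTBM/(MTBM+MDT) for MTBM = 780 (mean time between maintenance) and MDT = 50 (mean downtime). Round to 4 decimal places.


MTBM = 780
MDT = 50
MTBM + MDT = 830
Ao = 780 / 830
Ao = 0.9398

0.9398


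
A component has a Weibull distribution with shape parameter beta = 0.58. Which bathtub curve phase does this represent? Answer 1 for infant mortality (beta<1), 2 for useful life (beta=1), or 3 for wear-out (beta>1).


beta = 0.58
Compare beta to 1:
beta < 1 => infant mortality (phase 1)
beta = 1 => useful life (phase 2)
beta > 1 => wear-out (phase 3)
Since beta = 0.58, this is infant mortality (decreasing failure rate)
Phase = 1

1


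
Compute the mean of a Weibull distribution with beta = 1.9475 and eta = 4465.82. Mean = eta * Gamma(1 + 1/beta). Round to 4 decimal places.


beta = 1.9475, eta = 4465.82
1/beta = 0.5135
1 + 1/beta = 1.5135
Gamma(1.5135) = 0.8867
Mean = 4465.82 * 0.8867
Mean = 3960.0119

3960.0119


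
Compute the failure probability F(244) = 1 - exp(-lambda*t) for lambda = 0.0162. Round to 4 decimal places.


lambda = 0.0162, t = 244
lambda * t = 3.9528
exp(-3.9528) = 0.0192
F(t) = 1 - 0.0192
F(t) = 0.9808

0.9808


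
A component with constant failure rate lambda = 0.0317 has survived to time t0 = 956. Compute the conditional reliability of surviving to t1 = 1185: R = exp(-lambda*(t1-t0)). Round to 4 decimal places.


lambda = 0.0317
t0 = 956, t1 = 1185
t1 - t0 = 229
lambda * (t1-t0) = 0.0317 * 229 = 7.2593
R = exp(-7.2593)
R = 0.0007

0.0007


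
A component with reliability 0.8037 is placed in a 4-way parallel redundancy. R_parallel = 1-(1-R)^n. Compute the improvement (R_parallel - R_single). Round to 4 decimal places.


R_single = 0.8037, n = 4
1 - R_single = 0.1963
(1 - R_single)^n = 0.1963^4 = 0.0015
R_parallel = 1 - 0.0015 = 0.9985
Improvement = 0.9985 - 0.8037
Improvement = 0.1948

0.1948


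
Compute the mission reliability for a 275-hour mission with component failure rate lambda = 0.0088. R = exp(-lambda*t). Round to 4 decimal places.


lambda = 0.0088
mission_time = 275
lambda * t = 0.0088 * 275 = 2.42
R = exp(-2.42)
R = 0.0889

0.0889


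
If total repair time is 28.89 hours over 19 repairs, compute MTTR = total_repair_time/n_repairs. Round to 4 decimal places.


total_repair_time = 28.89
n_repairs = 19
MTTR = 28.89 / 19
MTTR = 1.5205

1.5205


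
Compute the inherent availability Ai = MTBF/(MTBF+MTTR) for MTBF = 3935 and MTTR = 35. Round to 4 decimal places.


MTBF = 3935
MTTR = 35
MTBF + MTTR = 3970
Ai = 3935 / 3970
Ai = 0.9912

0.9912


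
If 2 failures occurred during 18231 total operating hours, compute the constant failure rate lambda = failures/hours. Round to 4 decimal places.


failures = 2
total_hours = 18231
lambda = 2 / 18231
lambda = 0.0001

0.0001


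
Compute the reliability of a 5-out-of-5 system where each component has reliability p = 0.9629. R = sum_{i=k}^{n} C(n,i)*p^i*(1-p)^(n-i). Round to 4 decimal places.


k = 5, n = 5, p = 0.9629
i=5: C(5,5)=1 * 0.9629^5 * 0.0371^0 = 0.8278
R = sum of terms = 0.8278

0.8278


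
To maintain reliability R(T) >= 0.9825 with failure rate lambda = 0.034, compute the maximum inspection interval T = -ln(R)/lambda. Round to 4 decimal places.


R_target = 0.9825
lambda = 0.034
-ln(0.9825) = 0.0177
T = 0.0177 / 0.034
T = 0.5193

0.5193


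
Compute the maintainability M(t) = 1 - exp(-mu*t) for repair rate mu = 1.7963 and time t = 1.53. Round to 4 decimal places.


mu = 1.7963, t = 1.53
mu * t = 1.7963 * 1.53 = 2.7483
exp(-2.7483) = 0.064
M(t) = 1 - 0.064
M(t) = 0.936

0.936


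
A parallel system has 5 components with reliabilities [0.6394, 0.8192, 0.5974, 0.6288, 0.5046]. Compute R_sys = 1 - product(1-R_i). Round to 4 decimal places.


Components: [0.6394, 0.8192, 0.5974, 0.6288, 0.5046]
(1 - 0.6394) = 0.3606, running product = 0.3606
(1 - 0.8192) = 0.1808, running product = 0.0652
(1 - 0.5974) = 0.4026, running product = 0.0262
(1 - 0.6288) = 0.3712, running product = 0.0097
(1 - 0.5046) = 0.4954, running product = 0.0048
Product of (1-R_i) = 0.0048
R_sys = 1 - 0.0048 = 0.9952

0.9952


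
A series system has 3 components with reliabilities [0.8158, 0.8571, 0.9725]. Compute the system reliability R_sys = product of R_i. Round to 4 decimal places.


Components: [0.8158, 0.8571, 0.9725]
After component 1 (R=0.8158): product = 0.8158
After component 2 (R=0.8571): product = 0.6992
After component 3 (R=0.9725): product = 0.68
R_sys = 0.68

0.68


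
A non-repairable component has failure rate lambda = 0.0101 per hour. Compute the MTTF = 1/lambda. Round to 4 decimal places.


lambda = 0.0101
MTTF = 1 / 0.0101
MTTF = 99.0099

99.0099


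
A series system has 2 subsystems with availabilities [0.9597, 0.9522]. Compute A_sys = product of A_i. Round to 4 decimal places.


Subsystems: [0.9597, 0.9522]
After subsystem 1 (A=0.9597): product = 0.9597
After subsystem 2 (A=0.9522): product = 0.9138
A_sys = 0.9138

0.9138


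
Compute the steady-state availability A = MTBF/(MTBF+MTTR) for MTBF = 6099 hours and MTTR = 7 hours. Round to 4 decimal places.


MTBF = 6099
MTTR = 7
MTBF + MTTR = 6106
A = 6099 / 6106
A = 0.9989

0.9989


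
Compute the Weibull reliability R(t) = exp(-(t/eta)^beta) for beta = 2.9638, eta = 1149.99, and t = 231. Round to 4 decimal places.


beta = 2.9638, eta = 1149.99, t = 231
t/eta = 231 / 1149.99 = 0.2009
(t/eta)^beta = 0.2009^2.9638 = 0.0086
R(t) = exp(-0.0086)
R(t) = 0.9914

0.9914


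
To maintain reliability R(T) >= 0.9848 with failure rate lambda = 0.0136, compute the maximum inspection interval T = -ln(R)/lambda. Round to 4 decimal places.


R_target = 0.9848
lambda = 0.0136
-ln(0.9848) = 0.0153
T = 0.0153 / 0.0136
T = 1.1262

1.1262


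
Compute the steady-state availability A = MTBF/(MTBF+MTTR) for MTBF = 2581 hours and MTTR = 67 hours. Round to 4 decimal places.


MTBF = 2581
MTTR = 67
MTBF + MTTR = 2648
A = 2581 / 2648
A = 0.9747

0.9747


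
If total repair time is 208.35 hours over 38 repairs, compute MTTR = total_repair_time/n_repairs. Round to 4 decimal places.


total_repair_time = 208.35
n_repairs = 38
MTTR = 208.35 / 38
MTTR = 5.4829

5.4829


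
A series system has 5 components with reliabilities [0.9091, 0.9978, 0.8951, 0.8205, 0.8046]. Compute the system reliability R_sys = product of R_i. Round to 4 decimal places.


Components: [0.9091, 0.9978, 0.8951, 0.8205, 0.8046]
After component 1 (R=0.9091): product = 0.9091
After component 2 (R=0.9978): product = 0.9071
After component 3 (R=0.8951): product = 0.8119
After component 4 (R=0.8205): product = 0.6662
After component 5 (R=0.8046): product = 0.536
R_sys = 0.536

0.536


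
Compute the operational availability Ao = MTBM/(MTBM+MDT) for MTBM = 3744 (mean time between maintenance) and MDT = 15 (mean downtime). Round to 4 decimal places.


MTBM = 3744
MDT = 15
MTBM + MDT = 3759
Ao = 3744 / 3759
Ao = 0.996

0.996


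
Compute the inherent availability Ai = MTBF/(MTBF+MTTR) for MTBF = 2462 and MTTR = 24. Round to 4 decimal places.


MTBF = 2462
MTTR = 24
MTBF + MTTR = 2486
Ai = 2462 / 2486
Ai = 0.9903

0.9903


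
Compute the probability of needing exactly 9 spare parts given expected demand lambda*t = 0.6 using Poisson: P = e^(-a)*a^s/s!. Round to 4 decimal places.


a = 0.6, s = 9
e^(-a) = e^(-0.6) = 0.5488
a^s = 0.6^9 = 0.0101
s! = 362880
P = 0.5488 * 0.0101 / 362880
P = 0.0

0.0


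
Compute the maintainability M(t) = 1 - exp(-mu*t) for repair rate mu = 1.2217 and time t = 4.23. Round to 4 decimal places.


mu = 1.2217, t = 4.23
mu * t = 1.2217 * 4.23 = 5.1678
exp(-5.1678) = 0.0057
M(t) = 1 - 0.0057
M(t) = 0.9943

0.9943


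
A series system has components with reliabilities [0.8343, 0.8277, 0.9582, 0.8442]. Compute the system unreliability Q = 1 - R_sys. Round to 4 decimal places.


Components: [0.8343, 0.8277, 0.9582, 0.8442]
After component 1: product = 0.8343
After component 2: product = 0.6906
After component 3: product = 0.6617
After component 4: product = 0.5586
R_sys = 0.5586
Q = 1 - 0.5586 = 0.4414

0.4414


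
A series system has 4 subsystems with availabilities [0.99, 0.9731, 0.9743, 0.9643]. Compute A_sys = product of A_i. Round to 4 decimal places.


Subsystems: [0.99, 0.9731, 0.9743, 0.9643]
After subsystem 1 (A=0.99): product = 0.99
After subsystem 2 (A=0.9731): product = 0.9634
After subsystem 3 (A=0.9743): product = 0.9386
After subsystem 4 (A=0.9643): product = 0.9051
A_sys = 0.9051

0.9051


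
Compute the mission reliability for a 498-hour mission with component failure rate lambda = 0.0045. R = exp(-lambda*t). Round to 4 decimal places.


lambda = 0.0045
mission_time = 498
lambda * t = 0.0045 * 498 = 2.241
R = exp(-2.241)
R = 0.1064

0.1064


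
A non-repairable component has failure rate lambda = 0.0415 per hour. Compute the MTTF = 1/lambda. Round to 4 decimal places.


lambda = 0.0415
MTTF = 1 / 0.0415
MTTF = 24.0964

24.0964


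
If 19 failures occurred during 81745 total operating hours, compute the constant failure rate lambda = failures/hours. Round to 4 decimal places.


failures = 19
total_hours = 81745
lambda = 19 / 81745
lambda = 0.0002

0.0002


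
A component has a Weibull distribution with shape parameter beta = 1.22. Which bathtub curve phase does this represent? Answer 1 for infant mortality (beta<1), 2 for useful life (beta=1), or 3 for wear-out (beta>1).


beta = 1.22
Compare beta to 1:
beta < 1 => infant mortality (phase 1)
beta = 1 => useful life (phase 2)
beta > 1 => wear-out (phase 3)
Since beta = 1.22, this is wear-out (increasing failure rate)
Phase = 3

3


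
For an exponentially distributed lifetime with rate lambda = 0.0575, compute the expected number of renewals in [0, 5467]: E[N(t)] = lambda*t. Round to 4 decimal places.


lambda = 0.0575
t = 5467
E[N(t)] = lambda * t
E[N(t)] = 0.0575 * 5467
E[N(t)] = 314.3525

314.3525


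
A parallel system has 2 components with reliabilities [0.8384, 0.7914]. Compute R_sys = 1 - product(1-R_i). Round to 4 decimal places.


Components: [0.8384, 0.7914]
(1 - 0.8384) = 0.1616, running product = 0.1616
(1 - 0.7914) = 0.2086, running product = 0.0337
Product of (1-R_i) = 0.0337
R_sys = 1 - 0.0337 = 0.9663

0.9663


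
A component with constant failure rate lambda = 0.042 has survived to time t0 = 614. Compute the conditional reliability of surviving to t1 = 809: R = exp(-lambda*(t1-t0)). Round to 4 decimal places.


lambda = 0.042
t0 = 614, t1 = 809
t1 - t0 = 195
lambda * (t1-t0) = 0.042 * 195 = 8.19
R = exp(-8.19)
R = 0.0003

0.0003


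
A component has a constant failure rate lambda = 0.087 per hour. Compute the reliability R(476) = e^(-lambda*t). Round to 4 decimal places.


lambda = 0.087
t = 476
lambda * t = 41.412
R(t) = e^(-41.412)
R(t) = 0.0

0.0


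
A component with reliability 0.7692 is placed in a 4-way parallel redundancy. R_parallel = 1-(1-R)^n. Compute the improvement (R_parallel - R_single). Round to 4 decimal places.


R_single = 0.7692, n = 4
1 - R_single = 0.2308
(1 - R_single)^n = 0.2308^4 = 0.0028
R_parallel = 1 - 0.0028 = 0.9972
Improvement = 0.9972 - 0.7692
Improvement = 0.228

0.228


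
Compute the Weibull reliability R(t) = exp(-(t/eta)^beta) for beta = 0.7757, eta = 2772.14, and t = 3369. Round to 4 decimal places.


beta = 0.7757, eta = 2772.14, t = 3369
t/eta = 3369 / 2772.14 = 1.2153
(t/eta)^beta = 1.2153^0.7757 = 1.1633
R(t) = exp(-1.1633)
R(t) = 0.3125

0.3125


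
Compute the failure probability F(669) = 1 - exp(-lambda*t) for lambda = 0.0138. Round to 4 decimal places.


lambda = 0.0138, t = 669
lambda * t = 9.2322
exp(-9.2322) = 0.0001
F(t) = 1 - 0.0001
F(t) = 0.9999

0.9999


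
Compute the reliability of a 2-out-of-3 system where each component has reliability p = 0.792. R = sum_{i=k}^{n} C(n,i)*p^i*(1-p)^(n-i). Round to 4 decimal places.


k = 2, n = 3, p = 0.792
i=2: C(3,2)=3 * 0.792^2 * 0.208^1 = 0.3914
i=3: C(3,3)=1 * 0.792^3 * 0.208^0 = 0.4968
R = sum of terms = 0.8882

0.8882


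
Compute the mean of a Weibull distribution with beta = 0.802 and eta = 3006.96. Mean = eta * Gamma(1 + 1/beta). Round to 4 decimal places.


beta = 0.802, eta = 3006.96
1/beta = 1.2469
1 + 1/beta = 2.2469
Gamma(2.2469) = 1.131
Mean = 3006.96 * 1.131
Mean = 3400.8292

3400.8292


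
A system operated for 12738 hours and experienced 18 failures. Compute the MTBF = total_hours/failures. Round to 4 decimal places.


total_hours = 12738
failures = 18
MTBF = 12738 / 18
MTBF = 707.6667

707.6667


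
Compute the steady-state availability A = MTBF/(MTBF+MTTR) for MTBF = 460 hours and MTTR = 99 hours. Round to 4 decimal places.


MTBF = 460
MTTR = 99
MTBF + MTTR = 559
A = 460 / 559
A = 0.8229

0.8229


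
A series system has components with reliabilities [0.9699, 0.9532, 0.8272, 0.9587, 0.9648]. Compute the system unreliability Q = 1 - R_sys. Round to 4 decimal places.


Components: [0.9699, 0.9532, 0.8272, 0.9587, 0.9648]
After component 1: product = 0.9699
After component 2: product = 0.9245
After component 3: product = 0.7648
After component 4: product = 0.7332
After component 5: product = 0.7074
R_sys = 0.7074
Q = 1 - 0.7074 = 0.2926

0.2926


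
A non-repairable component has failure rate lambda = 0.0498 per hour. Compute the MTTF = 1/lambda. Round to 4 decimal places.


lambda = 0.0498
MTTF = 1 / 0.0498
MTTF = 20.0803

20.0803


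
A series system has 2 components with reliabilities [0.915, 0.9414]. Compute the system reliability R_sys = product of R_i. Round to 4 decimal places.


Components: [0.915, 0.9414]
After component 1 (R=0.915): product = 0.915
After component 2 (R=0.9414): product = 0.8614
R_sys = 0.8614

0.8614


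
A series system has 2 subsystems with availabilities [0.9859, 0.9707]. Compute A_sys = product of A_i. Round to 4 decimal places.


Subsystems: [0.9859, 0.9707]
After subsystem 1 (A=0.9859): product = 0.9859
After subsystem 2 (A=0.9707): product = 0.957
A_sys = 0.957

0.957


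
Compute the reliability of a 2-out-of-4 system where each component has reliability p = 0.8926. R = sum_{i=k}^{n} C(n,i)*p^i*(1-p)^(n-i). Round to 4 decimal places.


k = 2, n = 4, p = 0.8926
i=2: C(4,2)=6 * 0.8926^2 * 0.1074^2 = 0.0551
i=3: C(4,3)=4 * 0.8926^3 * 0.1074^1 = 0.3055
i=4: C(4,4)=1 * 0.8926^4 * 0.1074^0 = 0.6348
R = sum of terms = 0.9954

0.9954


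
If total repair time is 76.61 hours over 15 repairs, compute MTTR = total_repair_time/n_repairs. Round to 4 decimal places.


total_repair_time = 76.61
n_repairs = 15
MTTR = 76.61 / 15
MTTR = 5.1073

5.1073


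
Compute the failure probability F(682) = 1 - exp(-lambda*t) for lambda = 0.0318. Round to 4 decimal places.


lambda = 0.0318, t = 682
lambda * t = 21.6876
exp(-21.6876) = 0.0
F(t) = 1 - 0.0
F(t) = 1.0

1.0


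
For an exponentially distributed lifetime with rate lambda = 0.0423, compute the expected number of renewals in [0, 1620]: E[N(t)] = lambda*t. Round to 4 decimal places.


lambda = 0.0423
t = 1620
E[N(t)] = lambda * t
E[N(t)] = 0.0423 * 1620
E[N(t)] = 68.526

68.526


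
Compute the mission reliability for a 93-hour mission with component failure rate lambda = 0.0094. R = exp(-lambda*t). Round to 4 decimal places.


lambda = 0.0094
mission_time = 93
lambda * t = 0.0094 * 93 = 0.8742
R = exp(-0.8742)
R = 0.4172

0.4172


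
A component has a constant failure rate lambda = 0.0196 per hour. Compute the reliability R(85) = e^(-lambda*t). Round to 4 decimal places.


lambda = 0.0196
t = 85
lambda * t = 1.666
R(t) = e^(-1.666)
R(t) = 0.189

0.189


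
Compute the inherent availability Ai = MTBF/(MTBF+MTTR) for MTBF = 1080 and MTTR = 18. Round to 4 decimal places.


MTBF = 1080
MTTR = 18
MTBF + MTTR = 1098
Ai = 1080 / 1098
Ai = 0.9836

0.9836


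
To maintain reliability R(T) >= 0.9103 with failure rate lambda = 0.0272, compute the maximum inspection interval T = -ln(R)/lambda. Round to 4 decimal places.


R_target = 0.9103
lambda = 0.0272
-ln(0.9103) = 0.094
T = 0.094 / 0.0272
T = 3.4552

3.4552


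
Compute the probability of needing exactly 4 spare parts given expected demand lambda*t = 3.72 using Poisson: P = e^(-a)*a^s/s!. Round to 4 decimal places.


a = 3.72, s = 4
e^(-a) = e^(-3.72) = 0.0242
a^s = 3.72^4 = 191.5013
s! = 24
P = 0.0242 * 191.5013 / 24
P = 0.1934

0.1934


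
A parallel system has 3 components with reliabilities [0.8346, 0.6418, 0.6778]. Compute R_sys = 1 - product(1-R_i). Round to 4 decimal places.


Components: [0.8346, 0.6418, 0.6778]
(1 - 0.8346) = 0.1654, running product = 0.1654
(1 - 0.6418) = 0.3582, running product = 0.0592
(1 - 0.6778) = 0.3222, running product = 0.0191
Product of (1-R_i) = 0.0191
R_sys = 1 - 0.0191 = 0.9809

0.9809


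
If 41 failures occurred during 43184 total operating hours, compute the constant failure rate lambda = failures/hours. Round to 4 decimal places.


failures = 41
total_hours = 43184
lambda = 41 / 43184
lambda = 0.0009

0.0009


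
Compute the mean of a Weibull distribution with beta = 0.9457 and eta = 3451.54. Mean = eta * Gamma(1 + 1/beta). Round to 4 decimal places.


beta = 0.9457, eta = 3451.54
1/beta = 1.0574
1 + 1/beta = 2.0574
Gamma(2.0574) = 1.0256
Mean = 3451.54 * 1.0256
Mean = 3540.0697

3540.0697


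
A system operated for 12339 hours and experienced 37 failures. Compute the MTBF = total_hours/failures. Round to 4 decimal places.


total_hours = 12339
failures = 37
MTBF = 12339 / 37
MTBF = 333.4865

333.4865


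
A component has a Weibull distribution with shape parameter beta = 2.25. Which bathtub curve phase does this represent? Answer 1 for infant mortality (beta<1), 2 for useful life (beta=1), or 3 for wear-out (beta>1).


beta = 2.25
Compare beta to 1:
beta < 1 => infant mortality (phase 1)
beta = 1 => useful life (phase 2)
beta > 1 => wear-out (phase 3)
Since beta = 2.25, this is wear-out (increasing failure rate)
Phase = 3

3


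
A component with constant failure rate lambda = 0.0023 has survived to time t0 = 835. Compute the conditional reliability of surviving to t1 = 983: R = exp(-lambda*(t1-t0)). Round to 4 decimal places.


lambda = 0.0023
t0 = 835, t1 = 983
t1 - t0 = 148
lambda * (t1-t0) = 0.0023 * 148 = 0.3404
R = exp(-0.3404)
R = 0.7115

0.7115


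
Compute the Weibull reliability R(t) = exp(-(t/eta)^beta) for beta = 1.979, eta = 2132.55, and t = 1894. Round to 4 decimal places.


beta = 1.979, eta = 2132.55, t = 1894
t/eta = 1894 / 2132.55 = 0.8881
(t/eta)^beta = 0.8881^1.979 = 0.7908
R(t) = exp(-0.7908)
R(t) = 0.4535

0.4535


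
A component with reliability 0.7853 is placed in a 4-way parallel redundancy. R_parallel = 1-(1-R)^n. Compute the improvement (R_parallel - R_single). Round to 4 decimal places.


R_single = 0.7853, n = 4
1 - R_single = 0.2147
(1 - R_single)^n = 0.2147^4 = 0.0021
R_parallel = 1 - 0.0021 = 0.9979
Improvement = 0.9979 - 0.7853
Improvement = 0.2126

0.2126


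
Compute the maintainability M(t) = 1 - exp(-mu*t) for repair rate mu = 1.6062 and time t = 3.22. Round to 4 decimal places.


mu = 1.6062, t = 3.22
mu * t = 1.6062 * 3.22 = 5.172
exp(-5.172) = 0.0057
M(t) = 1 - 0.0057
M(t) = 0.9943

0.9943


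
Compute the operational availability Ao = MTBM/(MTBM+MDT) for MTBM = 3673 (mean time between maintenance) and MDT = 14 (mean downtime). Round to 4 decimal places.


MTBM = 3673
MDT = 14
MTBM + MDT = 3687
Ao = 3673 / 3687
Ao = 0.9962

0.9962


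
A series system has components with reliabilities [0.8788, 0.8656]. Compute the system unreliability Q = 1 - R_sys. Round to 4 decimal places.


Components: [0.8788, 0.8656]
After component 1: product = 0.8788
After component 2: product = 0.7607
R_sys = 0.7607
Q = 1 - 0.7607 = 0.2393

0.2393


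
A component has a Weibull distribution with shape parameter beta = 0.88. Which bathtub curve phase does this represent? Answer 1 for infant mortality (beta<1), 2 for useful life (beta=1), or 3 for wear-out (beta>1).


beta = 0.88
Compare beta to 1:
beta < 1 => infant mortality (phase 1)
beta = 1 => useful life (phase 2)
beta > 1 => wear-out (phase 3)
Since beta = 0.88, this is infant mortality (decreasing failure rate)
Phase = 1

1


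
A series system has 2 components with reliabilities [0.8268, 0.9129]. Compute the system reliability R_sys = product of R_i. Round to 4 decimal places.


Components: [0.8268, 0.9129]
After component 1 (R=0.8268): product = 0.8268
After component 2 (R=0.9129): product = 0.7548
R_sys = 0.7548

0.7548


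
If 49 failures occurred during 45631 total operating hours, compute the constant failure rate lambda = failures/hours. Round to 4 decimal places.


failures = 49
total_hours = 45631
lambda = 49 / 45631
lambda = 0.0011

0.0011


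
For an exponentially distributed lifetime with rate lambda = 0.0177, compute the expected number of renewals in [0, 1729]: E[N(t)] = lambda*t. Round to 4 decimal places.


lambda = 0.0177
t = 1729
E[N(t)] = lambda * t
E[N(t)] = 0.0177 * 1729
E[N(t)] = 30.6033

30.6033


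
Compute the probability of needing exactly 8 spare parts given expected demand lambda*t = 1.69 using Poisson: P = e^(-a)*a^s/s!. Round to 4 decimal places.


a = 1.69, s = 8
e^(-a) = e^(-1.69) = 0.1845
a^s = 1.69^8 = 66.5417
s! = 40320
P = 0.1845 * 66.5417 / 40320
P = 0.0003

0.0003


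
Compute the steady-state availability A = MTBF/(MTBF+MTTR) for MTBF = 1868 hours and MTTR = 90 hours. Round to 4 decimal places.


MTBF = 1868
MTTR = 90
MTBF + MTTR = 1958
A = 1868 / 1958
A = 0.954

0.954


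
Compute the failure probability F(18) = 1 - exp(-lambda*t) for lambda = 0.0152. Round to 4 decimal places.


lambda = 0.0152, t = 18
lambda * t = 0.2736
exp(-0.2736) = 0.7606
F(t) = 1 - 0.7606
F(t) = 0.2394

0.2394


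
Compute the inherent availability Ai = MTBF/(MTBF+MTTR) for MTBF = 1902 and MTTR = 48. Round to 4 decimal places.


MTBF = 1902
MTTR = 48
MTBF + MTTR = 1950
Ai = 1902 / 1950
Ai = 0.9754

0.9754


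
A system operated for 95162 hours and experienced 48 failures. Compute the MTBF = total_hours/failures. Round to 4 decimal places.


total_hours = 95162
failures = 48
MTBF = 95162 / 48
MTBF = 1982.5417

1982.5417


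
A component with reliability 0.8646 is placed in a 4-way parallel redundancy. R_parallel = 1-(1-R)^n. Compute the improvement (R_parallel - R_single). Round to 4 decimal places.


R_single = 0.8646, n = 4
1 - R_single = 0.1354
(1 - R_single)^n = 0.1354^4 = 0.0003
R_parallel = 1 - 0.0003 = 0.9997
Improvement = 0.9997 - 0.8646
Improvement = 0.1351

0.1351


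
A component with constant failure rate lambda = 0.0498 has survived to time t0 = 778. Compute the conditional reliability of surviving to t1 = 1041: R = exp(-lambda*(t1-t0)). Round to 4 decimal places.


lambda = 0.0498
t0 = 778, t1 = 1041
t1 - t0 = 263
lambda * (t1-t0) = 0.0498 * 263 = 13.0974
R = exp(-13.0974)
R = 0.0

0.0


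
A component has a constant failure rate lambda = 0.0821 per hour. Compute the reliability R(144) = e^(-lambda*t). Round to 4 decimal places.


lambda = 0.0821
t = 144
lambda * t = 11.8224
R(t) = e^(-11.8224)
R(t) = 0.0

0.0


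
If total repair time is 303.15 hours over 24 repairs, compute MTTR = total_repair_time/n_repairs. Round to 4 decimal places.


total_repair_time = 303.15
n_repairs = 24
MTTR = 303.15 / 24
MTTR = 12.6312

12.6312


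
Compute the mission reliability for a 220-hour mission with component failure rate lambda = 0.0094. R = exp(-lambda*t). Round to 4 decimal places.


lambda = 0.0094
mission_time = 220
lambda * t = 0.0094 * 220 = 2.068
R = exp(-2.068)
R = 0.1264

0.1264


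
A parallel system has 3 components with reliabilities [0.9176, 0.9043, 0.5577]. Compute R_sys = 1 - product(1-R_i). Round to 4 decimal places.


Components: [0.9176, 0.9043, 0.5577]
(1 - 0.9176) = 0.0824, running product = 0.0824
(1 - 0.9043) = 0.0957, running product = 0.0079
(1 - 0.5577) = 0.4423, running product = 0.0035
Product of (1-R_i) = 0.0035
R_sys = 1 - 0.0035 = 0.9965

0.9965


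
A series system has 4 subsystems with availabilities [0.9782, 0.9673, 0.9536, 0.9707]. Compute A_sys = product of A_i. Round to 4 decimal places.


Subsystems: [0.9782, 0.9673, 0.9536, 0.9707]
After subsystem 1 (A=0.9782): product = 0.9782
After subsystem 2 (A=0.9673): product = 0.9462
After subsystem 3 (A=0.9536): product = 0.9023
After subsystem 4 (A=0.9707): product = 0.8759
A_sys = 0.8759

0.8759


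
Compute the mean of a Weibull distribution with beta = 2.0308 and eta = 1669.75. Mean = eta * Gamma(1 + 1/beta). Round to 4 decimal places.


beta = 2.0308, eta = 1669.75
1/beta = 0.4924
1 + 1/beta = 1.4924
Gamma(1.4924) = 0.886
Mean = 1669.75 * 0.886
Mean = 1479.4078

1479.4078


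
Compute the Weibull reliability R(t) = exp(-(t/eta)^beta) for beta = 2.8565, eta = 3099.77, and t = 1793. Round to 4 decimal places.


beta = 2.8565, eta = 3099.77, t = 1793
t/eta = 1793 / 3099.77 = 0.5784
(t/eta)^beta = 0.5784^2.8565 = 0.2093
R(t) = exp(-0.2093)
R(t) = 0.8111

0.8111


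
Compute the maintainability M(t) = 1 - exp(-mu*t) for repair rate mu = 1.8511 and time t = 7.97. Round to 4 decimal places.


mu = 1.8511, t = 7.97
mu * t = 1.8511 * 7.97 = 14.7533
exp(-14.7533) = 0.0
M(t) = 1 - 0.0
M(t) = 1.0

1.0


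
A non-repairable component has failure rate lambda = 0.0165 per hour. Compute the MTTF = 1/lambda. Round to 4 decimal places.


lambda = 0.0165
MTTF = 1 / 0.0165
MTTF = 60.6061

60.6061


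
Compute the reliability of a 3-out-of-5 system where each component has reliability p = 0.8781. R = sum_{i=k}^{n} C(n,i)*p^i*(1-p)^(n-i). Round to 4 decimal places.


k = 3, n = 5, p = 0.8781
i=3: C(5,3)=10 * 0.8781^3 * 0.1219^2 = 0.1006
i=4: C(5,4)=5 * 0.8781^4 * 0.1219^1 = 0.3624
i=5: C(5,5)=1 * 0.8781^5 * 0.1219^0 = 0.5221
R = sum of terms = 0.985

0.985


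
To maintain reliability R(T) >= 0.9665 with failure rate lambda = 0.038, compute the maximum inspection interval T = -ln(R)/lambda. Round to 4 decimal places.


R_target = 0.9665
lambda = 0.038
-ln(0.9665) = 0.0341
T = 0.0341 / 0.038
T = 0.8967

0.8967
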